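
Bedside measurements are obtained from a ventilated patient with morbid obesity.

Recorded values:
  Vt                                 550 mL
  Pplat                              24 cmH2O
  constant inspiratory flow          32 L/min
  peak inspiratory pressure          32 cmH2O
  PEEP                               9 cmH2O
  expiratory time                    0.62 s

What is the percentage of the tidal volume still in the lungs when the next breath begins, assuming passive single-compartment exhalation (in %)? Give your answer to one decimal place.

32.4

Flow: 32 L/min ÷ 60 = 0.5333 L/s.
R = (PIP − Pplat)/V̇ = (32 − 24) / 0.5333 = 8.0/0.5333 = 15.001 cmH2O·s/L.
C = Vt/(Pplat − PEEP) = 550.0 / (24 − 9) = 550.0/15.0 = 36.667 mL/cmH2O.
τ = R × C = 15.001 × 0.03667 L/cmH2O = 0.5501 s.
Fraction remaining at end-expiration = e^(−Te/τ) = e^(−0.62/0.5501) = 0.324 → 32.4%.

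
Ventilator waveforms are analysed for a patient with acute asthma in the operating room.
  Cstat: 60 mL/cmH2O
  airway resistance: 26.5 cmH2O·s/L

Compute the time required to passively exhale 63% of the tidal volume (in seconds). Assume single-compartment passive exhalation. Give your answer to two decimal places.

τ = R × C = 26.5 × 60 mL/cmH2O = 26.5 × 0.060 L/cmH2O = 1.59 s.
Exhaled fraction f = 1 − e^(−t/τ) → t = −τ·ln(1 − f) = −1.59·ln(0.37) = 1.581 s.

1.58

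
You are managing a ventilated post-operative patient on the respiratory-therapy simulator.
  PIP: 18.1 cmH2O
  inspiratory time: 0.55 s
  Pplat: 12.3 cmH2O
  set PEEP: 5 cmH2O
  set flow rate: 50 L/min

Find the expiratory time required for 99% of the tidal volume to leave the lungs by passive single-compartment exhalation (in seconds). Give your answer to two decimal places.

Flow: 50 L/min ÷ 60 = 0.8333 L/s.
Vt = flow × Ti = 0.8333 L/s × 0.55 s × 1000 mL/L = 458.32 mL.
R = (PIP − Pplat)/V̇ = (18.1 − 12.3) / 0.8333 = 5.8/0.8333 = 6.96 cmH2O·s/L.
C = Vt/(Pplat − PEEP) = 458.32 / (12.3 − 5) = 458.32/7.3 = 62.784 mL/cmH2O.
τ = R × C = 6.96 × 0.06278 L/cmH2O = 0.4369 s.
t = −τ·ln(1 − 0.99) = −0.4369·ln(0.01) = 2.012 s.

2.01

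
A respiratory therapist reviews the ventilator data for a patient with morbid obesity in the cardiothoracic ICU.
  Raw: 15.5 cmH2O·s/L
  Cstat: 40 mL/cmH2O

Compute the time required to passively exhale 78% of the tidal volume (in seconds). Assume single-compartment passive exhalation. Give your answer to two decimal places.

τ = R × C = 15.5 × 40 mL/cmH2O = 15.5 × 0.040 L/cmH2O = 0.62 s.
Exhaled fraction f = 1 − e^(−t/τ) → t = −τ·ln(1 − f) = −0.62·ln(0.22) = 0.9388 s.

0.94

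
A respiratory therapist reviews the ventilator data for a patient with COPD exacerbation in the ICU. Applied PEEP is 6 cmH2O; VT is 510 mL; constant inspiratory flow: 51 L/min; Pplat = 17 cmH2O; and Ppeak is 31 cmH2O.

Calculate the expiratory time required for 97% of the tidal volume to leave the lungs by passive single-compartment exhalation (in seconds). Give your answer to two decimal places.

2.68

Flow: 51 L/min ÷ 60 = 0.85 L/s.
R = (PIP − Pplat)/V̇ = (31 − 17) / 0.85 = 14.0/0.85 = 16.471 cmH2O·s/L.
C = Vt/(Pplat − PEEP) = 510.0 / (17 − 6) = 510.0/11.0 = 46.364 mL/cmH2O.
τ = R × C = 16.471 × 0.04636 L/cmH2O = 0.7636 s.
t = −τ·ln(1 − 0.97) = −0.7636·ln(0.03) = 2.678 s.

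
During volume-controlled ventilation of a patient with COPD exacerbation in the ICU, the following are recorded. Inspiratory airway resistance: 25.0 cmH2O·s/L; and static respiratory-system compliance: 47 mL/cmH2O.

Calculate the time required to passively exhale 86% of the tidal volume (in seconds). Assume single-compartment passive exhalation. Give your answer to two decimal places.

τ = R × C = 25.0 × 47 mL/cmH2O = 25.0 × 0.047 L/cmH2O = 1.175 s.
Exhaled fraction f = 1 − e^(−t/τ) → t = −τ·ln(1 − f) = −1.175·ln(0.14) = 2.31 s.

2.31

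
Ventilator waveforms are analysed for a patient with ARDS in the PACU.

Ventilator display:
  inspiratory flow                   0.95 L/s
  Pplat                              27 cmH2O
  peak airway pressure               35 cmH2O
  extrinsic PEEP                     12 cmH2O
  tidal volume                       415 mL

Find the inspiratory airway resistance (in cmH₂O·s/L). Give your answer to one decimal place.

Raw = (PIP − Pplat) / flow = (35 − 27) / 0.95 = 8.0 / 0.95 = 8.421 cmH2O·s/L.

8.4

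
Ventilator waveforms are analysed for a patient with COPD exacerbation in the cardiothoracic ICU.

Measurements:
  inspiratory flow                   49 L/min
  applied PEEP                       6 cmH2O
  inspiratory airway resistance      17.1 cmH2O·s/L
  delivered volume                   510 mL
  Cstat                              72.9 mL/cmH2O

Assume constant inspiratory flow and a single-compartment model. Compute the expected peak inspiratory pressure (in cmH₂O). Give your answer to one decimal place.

27.0

Flow: 49 L/min ÷ 60 = 0.8167 L/s.
Equation of motion (constant flow): PIP = Vt/C + R·V̇ + PEEP.
PIP = 510/72.9 + 17.1×0.8167 + 6 = 6.996 + 13.966 + 6 = 26.962 cmH2O.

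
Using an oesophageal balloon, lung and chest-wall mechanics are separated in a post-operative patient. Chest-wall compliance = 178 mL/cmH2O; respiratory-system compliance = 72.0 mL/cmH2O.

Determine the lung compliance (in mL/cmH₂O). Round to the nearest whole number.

1/CL = 1/Crs − 1/Ccw.
1/CL = 1/72.0 − 1/178 = 0.008271.
CL = 120.9 mL/cmH2O.

121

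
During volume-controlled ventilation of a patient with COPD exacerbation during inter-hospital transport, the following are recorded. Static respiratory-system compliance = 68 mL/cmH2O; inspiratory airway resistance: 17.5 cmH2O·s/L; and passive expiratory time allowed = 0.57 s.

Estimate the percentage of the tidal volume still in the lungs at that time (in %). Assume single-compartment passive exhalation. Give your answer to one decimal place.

61.9

τ = R × C = 17.5 × 68 mL/cmH2O = 17.5 × 0.068 L/cmH2O = 1.19 s.
Passive exhalation: V(t)/V₀ = e^(−t/τ) = e^(−0.57/1.19) = 0.6194.
Fraction remaining = 0.6194 → 61.94%.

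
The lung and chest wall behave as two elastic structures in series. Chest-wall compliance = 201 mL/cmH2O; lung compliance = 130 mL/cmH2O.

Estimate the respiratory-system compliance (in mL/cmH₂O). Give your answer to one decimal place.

78.9

Lung and chest wall are elastances in series: 1/Crs = 1/CL + 1/Ccw.
1/Crs = 1/130 + 1/201 = 0.01267.
Crs = 78.927 mL/cmH2O.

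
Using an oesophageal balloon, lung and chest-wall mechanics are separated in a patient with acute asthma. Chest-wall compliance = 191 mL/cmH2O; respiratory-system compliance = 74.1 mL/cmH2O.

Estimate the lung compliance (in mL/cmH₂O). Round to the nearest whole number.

121

1/CL = 1/Crs − 1/Ccw.
1/CL = 1/74.1 − 1/191 = 0.00826.
CL = 121.07 mL/cmH2O.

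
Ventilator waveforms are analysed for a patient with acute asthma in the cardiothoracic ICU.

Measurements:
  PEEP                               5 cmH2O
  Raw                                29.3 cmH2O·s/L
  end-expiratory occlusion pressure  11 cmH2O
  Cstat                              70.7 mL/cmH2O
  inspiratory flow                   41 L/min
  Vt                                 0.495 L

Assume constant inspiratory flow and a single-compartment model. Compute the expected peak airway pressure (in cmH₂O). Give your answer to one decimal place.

Flow: 41 L/min ÷ 60 = 0.6833 L/s.
Total PEEP = 11 cmH2O (set 5 + intrinsic 6); this is the baseline alveolar pressure.
Equation of motion (constant flow): PIP = Vt/C + R·V̇ + PEEP.
PIP = 495/70.7 + 29.3×0.6833 + 11 = 7.001 + 20.021 + 11 = 38.022 cmH2O.

38.0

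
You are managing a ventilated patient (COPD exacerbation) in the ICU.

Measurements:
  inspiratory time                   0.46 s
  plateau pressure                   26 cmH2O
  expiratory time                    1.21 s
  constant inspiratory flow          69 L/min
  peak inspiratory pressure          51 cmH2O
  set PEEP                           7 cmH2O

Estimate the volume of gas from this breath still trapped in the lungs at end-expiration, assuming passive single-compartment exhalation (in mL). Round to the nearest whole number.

Flow: 69 L/min ÷ 60 = 1.15 L/s.
Vt = flow × Ti = 1.15 L/s × 0.46 s × 1000 mL/L = 529.0 mL.
R = (PIP − Pplat)/V̇ = (51 − 26) / 1.15 = 25.0/1.15 = 21.739 cmH2O·s/L.
C = Vt/(Pplat − PEEP) = 529.0 / (26 − 7) = 529.0/19.0 = 27.842 mL/cmH2O.
τ = R × C = 21.739 × 0.02784 L/cmH2O = 0.6052 s.
Fraction remaining = e^(−Te/τ) = e^(−1.21/0.6052) = 0.1354.
Trapped volume = 529.0 × 0.1354 = 71.627 mL.

72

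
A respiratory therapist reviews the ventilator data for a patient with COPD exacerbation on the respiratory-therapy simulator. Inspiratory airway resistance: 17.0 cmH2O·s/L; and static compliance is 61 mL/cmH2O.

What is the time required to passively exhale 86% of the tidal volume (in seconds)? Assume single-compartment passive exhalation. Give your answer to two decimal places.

τ = R × C = 17.0 × 61 mL/cmH2O = 17.0 × 0.061 L/cmH2O = 1.037 s.
Exhaled fraction f = 1 − e^(−t/τ) → t = −τ·ln(1 − f) = −1.037·ln(0.14) = 2.039 s.

2.04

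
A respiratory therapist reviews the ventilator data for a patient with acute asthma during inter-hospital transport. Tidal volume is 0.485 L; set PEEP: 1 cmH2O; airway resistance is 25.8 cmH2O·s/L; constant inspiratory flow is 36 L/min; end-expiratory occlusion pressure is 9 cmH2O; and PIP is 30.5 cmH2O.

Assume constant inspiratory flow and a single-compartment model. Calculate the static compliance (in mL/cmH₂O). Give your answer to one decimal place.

Flow: 36 L/min ÷ 60 = 0.6 L/s.
Total PEEP = 9 cmH2O (set 1 + intrinsic 8); this is the baseline alveolar pressure.
Equation of motion (constant flow): PIP = Vt/C + R·V̇ + PEEP.
Vt/C = PIP − R·V̇ − PEEP = 30.5 − 25.8×0.6 − 9 = 30.5 − 15.48 − 9 = 6.02 cmH2O.
C = Vt / 6.02 = 485 / 6.02 = 80.565 mL/cmH2O.

80.6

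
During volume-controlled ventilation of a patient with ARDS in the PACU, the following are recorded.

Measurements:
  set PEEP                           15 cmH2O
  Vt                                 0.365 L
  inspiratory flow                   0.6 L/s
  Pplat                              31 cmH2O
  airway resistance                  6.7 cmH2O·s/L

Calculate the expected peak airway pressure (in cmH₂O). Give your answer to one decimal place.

PIP = Pplat + Raw × flow = 31 + 6.7 × 0.6 = 31 + 4.02 = 35.02 cmH2O.

35.0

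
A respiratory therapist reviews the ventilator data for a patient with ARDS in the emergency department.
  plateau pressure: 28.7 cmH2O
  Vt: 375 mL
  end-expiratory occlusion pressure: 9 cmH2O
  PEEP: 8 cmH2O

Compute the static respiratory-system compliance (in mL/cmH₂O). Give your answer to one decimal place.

End-expiratory occlusion gives total PEEP = 9 cmH2O (intrinsic PEEP = 9 − 8 = 1). Use total PEEP for the elastic gradient.
Cstat = Vt / (Pplat − PEEPtotal) = 375 / (28.7 − 9) = 375 / 19.7 = 19.036 mL/cmH2O.

19.0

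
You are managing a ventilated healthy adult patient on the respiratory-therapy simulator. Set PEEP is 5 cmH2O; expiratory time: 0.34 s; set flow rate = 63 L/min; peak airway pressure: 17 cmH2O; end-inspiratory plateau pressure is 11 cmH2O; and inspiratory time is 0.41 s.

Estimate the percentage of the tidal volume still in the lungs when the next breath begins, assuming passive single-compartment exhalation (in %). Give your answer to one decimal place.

43.6

Flow: 63 L/min ÷ 60 = 1.05 L/s.
Vt = flow × Ti = 1.05 L/s × 0.41 s × 1000 mL/L = 430.5 mL.
R = (PIP − Pplat)/V̇ = (17 − 11) / 1.05 = 6.0/1.05 = 5.714 cmH2O·s/L.
C = Vt/(Pplat − PEEP) = 430.5 / (11 − 5) = 430.5/6.0 = 71.75 mL/cmH2O.
τ = R × C = 5.714 × 0.07175 L/cmH2O = 0.41 s.
Fraction remaining at end-expiration = e^(−Te/τ) = e^(−0.34/0.41) = 0.4364 → 43.64%.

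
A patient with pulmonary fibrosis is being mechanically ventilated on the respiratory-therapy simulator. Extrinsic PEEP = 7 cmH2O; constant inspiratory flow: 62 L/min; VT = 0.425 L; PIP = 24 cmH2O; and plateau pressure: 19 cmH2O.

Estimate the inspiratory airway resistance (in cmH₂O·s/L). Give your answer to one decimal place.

Flow: 62 L/min ÷ 60 = 1.0333 L/s.
Raw = (PIP − Pplat) / flow = (24 − 19) / 1.0333 = 5.0 / 1.0333 = 4.839 cmH2O·s/L.

4.8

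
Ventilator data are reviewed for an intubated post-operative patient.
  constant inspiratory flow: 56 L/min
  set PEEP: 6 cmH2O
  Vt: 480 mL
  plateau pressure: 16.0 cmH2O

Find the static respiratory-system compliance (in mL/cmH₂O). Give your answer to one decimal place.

48.0

Cstat = Vt / (Pplat − PEEP) = 480 / (16.0 − 6) = 480 / 10.0 = 48.0 mL/cmH2O.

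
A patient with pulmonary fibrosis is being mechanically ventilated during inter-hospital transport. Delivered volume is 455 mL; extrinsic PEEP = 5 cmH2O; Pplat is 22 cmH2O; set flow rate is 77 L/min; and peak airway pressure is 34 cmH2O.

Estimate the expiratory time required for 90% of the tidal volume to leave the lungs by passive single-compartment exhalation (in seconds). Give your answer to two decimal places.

0.58

Flow: 77 L/min ÷ 60 = 1.2833 L/s.
R = (PIP − Pplat)/V̇ = (34 − 22) / 1.2833 = 12.0/1.2833 = 9.351 cmH2O·s/L.
C = Vt/(Pplat − PEEP) = 455.0 / (22 − 5) = 455.0/17.0 = 26.765 mL/cmH2O.
τ = R × C = 9.351 × 0.02677 L/cmH2O = 0.2503 s.
t = −τ·ln(1 − 0.90) = −0.2503·ln(0.1) = 0.5763 s.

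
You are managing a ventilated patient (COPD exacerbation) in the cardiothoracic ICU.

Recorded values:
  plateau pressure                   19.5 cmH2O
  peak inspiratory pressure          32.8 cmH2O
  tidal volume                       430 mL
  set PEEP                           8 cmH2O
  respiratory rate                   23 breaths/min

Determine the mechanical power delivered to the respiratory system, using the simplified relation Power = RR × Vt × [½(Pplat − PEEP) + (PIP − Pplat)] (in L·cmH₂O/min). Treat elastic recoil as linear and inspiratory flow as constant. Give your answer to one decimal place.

188.4

Per-breath work = Vt × [½(Pplat−PEEP) + (PIP−Pplat)] = 0.430 × [0.5×11.5 + 13.3] = 0.430 × 19.05 = 8.192 L·cmH2O.
Power = 23 × 8.192 = 188.42 L·cmH2O/min.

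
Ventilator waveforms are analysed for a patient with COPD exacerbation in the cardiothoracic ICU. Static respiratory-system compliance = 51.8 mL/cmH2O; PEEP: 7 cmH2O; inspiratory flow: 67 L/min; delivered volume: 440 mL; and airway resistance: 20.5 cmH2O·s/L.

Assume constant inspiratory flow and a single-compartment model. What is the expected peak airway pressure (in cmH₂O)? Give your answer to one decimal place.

Flow: 67 L/min ÷ 60 = 1.1167 L/s.
Equation of motion (constant flow): PIP = Vt/C + R·V̇ + PEEP.
PIP = 440/51.8 + 20.5×1.1167 + 7 = 8.494 + 22.892 + 7 = 38.386 cmH2O.

38.4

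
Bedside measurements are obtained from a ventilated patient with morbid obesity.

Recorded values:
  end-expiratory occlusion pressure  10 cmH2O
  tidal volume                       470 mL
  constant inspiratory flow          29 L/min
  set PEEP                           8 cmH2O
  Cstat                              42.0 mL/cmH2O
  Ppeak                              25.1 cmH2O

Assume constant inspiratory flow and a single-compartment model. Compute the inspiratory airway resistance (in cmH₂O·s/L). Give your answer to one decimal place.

8.1

Flow: 29 L/min ÷ 60 = 0.4833 L/s.
Total PEEP = 10 cmH2O (set 8 + intrinsic 2); this is the baseline alveolar pressure.
Equation of motion (constant flow): PIP = Vt/C + R·V̇ + PEEP.
R·V̇ = PIP − Vt/C − PEEP = 25.1 − 470/42.0 − 10 = 25.1 − 11.19 − 10 = 3.91 cmH2O.
R = 3.91 / 0.4833 = 8.09 cmH2O·s/L.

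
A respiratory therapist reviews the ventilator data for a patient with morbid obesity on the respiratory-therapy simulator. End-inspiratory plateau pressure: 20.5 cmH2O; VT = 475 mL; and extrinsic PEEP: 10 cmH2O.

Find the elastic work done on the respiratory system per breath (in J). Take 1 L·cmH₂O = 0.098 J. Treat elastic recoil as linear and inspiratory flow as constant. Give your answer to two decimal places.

Elastic work ≈ ½ × (Pplat − PEEP) × Vt = 0.5 × (20.5 − 10) × 0.475 L = 0.5 × 10.5 × 0.475 = 2.494 L·cmH2O.
× 0.098 J/(L·cmH2O) → 0.2444 J.

0.24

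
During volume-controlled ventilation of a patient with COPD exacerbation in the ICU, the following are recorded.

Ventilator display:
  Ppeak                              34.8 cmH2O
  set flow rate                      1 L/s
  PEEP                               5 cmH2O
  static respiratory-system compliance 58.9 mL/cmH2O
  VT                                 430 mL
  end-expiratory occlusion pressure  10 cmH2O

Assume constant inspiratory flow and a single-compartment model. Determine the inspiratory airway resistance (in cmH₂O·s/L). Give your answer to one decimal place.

Total PEEP = 10 cmH2O (set 5 + intrinsic 5); this is the baseline alveolar pressure.
Equation of motion (constant flow): PIP = Vt/C + R·V̇ + PEEP.
R·V̇ = PIP − Vt/C − PEEP = 34.8 − 430/58.9 − 10 = 34.8 − 7.301 − 10 = 17.499 cmH2O.
R = 17.499 / 1 = 17.499 cmH2O·s/L.

17.5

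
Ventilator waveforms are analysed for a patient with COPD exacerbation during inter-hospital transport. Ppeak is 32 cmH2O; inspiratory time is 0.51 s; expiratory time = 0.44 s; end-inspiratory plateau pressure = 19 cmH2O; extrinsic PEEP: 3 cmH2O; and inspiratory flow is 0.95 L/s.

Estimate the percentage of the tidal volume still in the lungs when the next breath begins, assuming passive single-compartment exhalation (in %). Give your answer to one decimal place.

Vt = flow × Ti = 0.95 L/s × 0.51 s × 1000 mL/L = 484.5 mL.
R = (PIP − Pplat)/V̇ = (32 − 19) / 0.95 = 13.0/0.95 = 13.684 cmH2O·s/L.
C = Vt/(Pplat − PEEP) = 484.5 / (19 − 3) = 484.5/16.0 = 30.281 mL/cmH2O.
τ = R × C = 13.684 × 0.03028 L/cmH2O = 0.4144 s.
Fraction remaining at end-expiration = e^(−Te/τ) = e^(−0.44/0.4144) = 0.3458 → 34.58%.

34.6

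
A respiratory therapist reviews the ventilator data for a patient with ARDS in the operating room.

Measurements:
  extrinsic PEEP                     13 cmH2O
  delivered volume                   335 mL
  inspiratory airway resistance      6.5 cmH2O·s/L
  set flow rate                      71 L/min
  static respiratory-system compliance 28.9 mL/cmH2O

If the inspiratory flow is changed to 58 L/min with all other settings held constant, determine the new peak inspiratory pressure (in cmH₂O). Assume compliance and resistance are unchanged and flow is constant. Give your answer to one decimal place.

Flow: 71 L/min ÷ 60 = 1.1833 L/s.
New flow: 58 L/min ÷ 60 = 0.9667 L/s.
PIP = Vt/C + R·V̇ + PEEP (constant-flow equation of motion).
Only the resistive term changes: ΔPIP = R × ΔV̇ = 6.5 × (0.9667 − 1.1833) = 6.5 × -0.2166 = -1.408 cmH2O.
Original PIP = 335/28.9 + 6.5×1.1833 + 13 = 32.283 cmH2O; new PIP = 32.283 + (-1.408) = 30.875 cmH2O.

30.9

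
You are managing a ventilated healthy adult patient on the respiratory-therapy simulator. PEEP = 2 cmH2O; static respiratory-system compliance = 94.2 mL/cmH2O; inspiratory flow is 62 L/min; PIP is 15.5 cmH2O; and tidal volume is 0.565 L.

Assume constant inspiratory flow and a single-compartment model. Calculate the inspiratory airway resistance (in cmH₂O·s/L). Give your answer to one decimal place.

7.3

Flow: 62 L/min ÷ 60 = 1.0333 L/s.
Equation of motion (constant flow): PIP = Vt/C + R·V̇ + PEEP.
R·V̇ = PIP − Vt/C − PEEP = 15.5 − 565/94.2 − 2 = 15.5 − 5.998 − 2 = 7.502 cmH2O.
R = 7.502 / 1.0333 = 7.26 cmH2O·s/L.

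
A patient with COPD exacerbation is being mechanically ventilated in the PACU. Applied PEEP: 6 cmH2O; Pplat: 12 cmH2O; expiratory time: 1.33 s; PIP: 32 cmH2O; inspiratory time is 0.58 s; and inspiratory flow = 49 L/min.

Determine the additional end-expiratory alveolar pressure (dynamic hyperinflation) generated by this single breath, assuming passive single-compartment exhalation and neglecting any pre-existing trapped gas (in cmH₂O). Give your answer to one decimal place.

3.0

Flow: 49 L/min ÷ 60 = 0.8167 L/s.
Vt = flow × Ti = 0.8167 L/s × 0.58 s × 1000 mL/L = 473.69 mL.
R = (PIP − Pplat)/V̇ = (32 − 12) / 0.8167 = 20.0/0.8167 = 24.489 cmH2O·s/L.
C = Vt/(Pplat − PEEP) = 473.69 / (12 − 6) = 473.69/6.0 = 78.948 mL/cmH2O.
τ = R × C = 24.489 × 0.07895 L/cmH2O = 1.933 s.
Fraction remaining = e^(−Te/τ) = e^(−1.33/1.933) = 0.5026; trapped volume = 473.69 × 0.5026 = 238.08 mL.
Additional alveolar pressure from trapping ≈ V_trapped / C = 238.08 / 78.948 = 3.016 cmH2O.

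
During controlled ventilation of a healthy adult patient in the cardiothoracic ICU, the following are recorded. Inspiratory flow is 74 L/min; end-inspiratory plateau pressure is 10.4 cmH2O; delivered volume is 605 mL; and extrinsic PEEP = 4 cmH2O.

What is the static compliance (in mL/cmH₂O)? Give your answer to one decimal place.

94.5

Cstat = Vt / (Pplat − PEEP) = 605 / (10.4 − 4) = 605 / 6.4 = 94.531 mL/cmH2O.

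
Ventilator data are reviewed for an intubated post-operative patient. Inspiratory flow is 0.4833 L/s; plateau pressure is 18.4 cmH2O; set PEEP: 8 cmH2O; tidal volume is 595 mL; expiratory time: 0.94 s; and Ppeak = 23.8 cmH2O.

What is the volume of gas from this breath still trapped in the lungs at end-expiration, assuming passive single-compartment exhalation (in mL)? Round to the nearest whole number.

R = (PIP − Pplat)/V̇ = (23.8 − 18.4) / 0.4833 = 5.4/0.4833 = 11.173 cmH2O·s/L.
C = Vt/(Pplat − PEEP) = 595.0 / (18.4 − 8) = 595.0/10.4 = 57.212 mL/cmH2O.
τ = R × C = 11.173 × 0.05721 L/cmH2O = 0.6392 s.
Fraction remaining = e^(−Te/τ) = e^(−0.94/0.6392) = 0.2298.
Trapped volume = 595.0 × 0.2298 = 136.73 mL.

137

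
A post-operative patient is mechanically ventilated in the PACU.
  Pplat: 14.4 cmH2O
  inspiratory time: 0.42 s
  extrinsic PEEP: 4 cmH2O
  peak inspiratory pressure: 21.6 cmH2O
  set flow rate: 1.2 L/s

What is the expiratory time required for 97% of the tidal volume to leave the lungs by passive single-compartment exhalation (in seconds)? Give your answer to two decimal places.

1.02

Vt = flow × Ti = 1.2 L/s × 0.42 s × 1000 mL/L = 504.0 mL.
R = (PIP − Pplat)/V̇ = (21.6 − 14.4) / 1.2 = 7.2/1.2 = 6.0 cmH2O·s/L.
C = Vt/(Pplat − PEEP) = 504.0 / (14.4 − 4) = 504.0/10.4 = 48.462 mL/cmH2O.
τ = R × C = 6.0 × 0.04846 L/cmH2O = 0.2908 s.
t = −τ·ln(1 − 0.97) = −0.2908·ln(0.03) = 1.02 s.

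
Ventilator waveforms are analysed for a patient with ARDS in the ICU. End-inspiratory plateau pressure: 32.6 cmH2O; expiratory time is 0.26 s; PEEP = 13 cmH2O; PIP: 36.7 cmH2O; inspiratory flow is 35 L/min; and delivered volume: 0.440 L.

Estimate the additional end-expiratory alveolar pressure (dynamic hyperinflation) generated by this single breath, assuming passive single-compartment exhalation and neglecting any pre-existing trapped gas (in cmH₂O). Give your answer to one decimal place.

Flow: 35 L/min ÷ 60 = 0.5833 L/s.
R = (PIP − Pplat)/V̇ = (36.7 − 32.6) / 0.5833 = 4.1/0.5833 = 7.029 cmH2O·s/L.
C = Vt/(Pplat − PEEP) = 440.0 / (32.6 − 13) = 440.0/19.6 = 22.449 mL/cmH2O.
τ = R × C = 7.029 × 0.02245 L/cmH2O = 0.1578 s.
Fraction remaining = e^(−Te/τ) = e^(−0.26/0.1578) = 0.1925; trapped volume = 440.0 × 0.1925 = 84.7 mL.
Additional alveolar pressure from trapping ≈ V_trapped / C = 84.7 / 22.449 = 3.773 cmH2O.

3.8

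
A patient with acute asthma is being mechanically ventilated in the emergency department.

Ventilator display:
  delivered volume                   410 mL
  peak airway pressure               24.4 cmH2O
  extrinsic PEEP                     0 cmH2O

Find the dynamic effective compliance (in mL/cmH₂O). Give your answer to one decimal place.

16.8

Dynamic compliance = Vt / (PIP − PEEP) = 410 / (24.4 − 0) = 410 / 24.4 = 16.803 mL/cmH2O.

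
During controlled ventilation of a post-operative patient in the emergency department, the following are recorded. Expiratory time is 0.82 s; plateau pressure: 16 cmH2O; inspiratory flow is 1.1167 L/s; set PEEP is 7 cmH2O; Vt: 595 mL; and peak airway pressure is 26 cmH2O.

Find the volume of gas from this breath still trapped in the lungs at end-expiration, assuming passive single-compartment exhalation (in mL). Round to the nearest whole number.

R = (PIP − Pplat)/V̇ = (26 − 16) / 1.1167 = 10.0/1.1167 = 8.955 cmH2O·s/L.
C = Vt/(Pplat − PEEP) = 595.0 / (16 − 7) = 595.0/9.0 = 66.111 mL/cmH2O.
τ = R × C = 8.955 × 0.06611 L/cmH2O = 0.592 s.
Fraction remaining = e^(−Te/τ) = e^(−0.82/0.592) = 0.2503.
Trapped volume = 595.0 × 0.2503 = 148.93 mL.

149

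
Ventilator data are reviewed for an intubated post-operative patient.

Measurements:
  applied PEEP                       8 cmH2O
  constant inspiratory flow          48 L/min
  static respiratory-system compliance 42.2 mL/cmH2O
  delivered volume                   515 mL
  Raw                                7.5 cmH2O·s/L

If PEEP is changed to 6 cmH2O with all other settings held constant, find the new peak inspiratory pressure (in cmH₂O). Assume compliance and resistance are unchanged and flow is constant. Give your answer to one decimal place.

24.2

Flow: 48 L/min ÷ 60 = 0.8 L/s.
PIP = Vt/C + R·V̇ + PEEP (constant-flow equation of motion).
Only the baseline term changes: ΔPIP = ΔPEEP = 6 − 8 = -2.0 cmH2O.
Original PIP = 515/42.2 + 7.5×0.8 + 8 = 26.204 cmH2O; new PIP = 26.204 + (-2.0) = 24.204 cmH2O.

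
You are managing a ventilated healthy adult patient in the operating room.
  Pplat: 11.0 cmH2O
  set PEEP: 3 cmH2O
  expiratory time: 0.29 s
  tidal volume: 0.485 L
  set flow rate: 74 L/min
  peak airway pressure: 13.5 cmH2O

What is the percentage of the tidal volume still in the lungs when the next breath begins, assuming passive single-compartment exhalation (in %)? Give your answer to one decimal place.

Flow: 74 L/min ÷ 60 = 1.2333 L/s.
R = (PIP − Pplat)/V̇ = (13.5 − 11.0) / 1.2333 = 2.5/1.2333 = 2.027 cmH2O·s/L.
C = Vt/(Pplat − PEEP) = 485.0 / (11.0 − 3) = 485.0/8.0 = 60.625 mL/cmH2O.
τ = R × C = 2.027 × 0.06063 L/cmH2O = 0.1229 s.
Fraction remaining at end-expiration = e^(−Te/τ) = e^(−0.29/0.1229) = 0.09445 → 9.445%.

9.4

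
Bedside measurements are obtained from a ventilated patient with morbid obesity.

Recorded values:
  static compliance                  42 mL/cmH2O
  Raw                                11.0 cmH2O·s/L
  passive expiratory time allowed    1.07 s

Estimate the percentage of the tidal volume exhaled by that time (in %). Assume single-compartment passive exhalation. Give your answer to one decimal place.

τ = R × C = 11.0 × 42 mL/cmH2O = 11.0 × 0.042 L/cmH2O = 0.462 s.
Passive exhalation: V(t)/V₀ = e^(−t/τ) = e^(−1.07/0.462) = 0.09867.
Fraction exhaled = 1 − 0.09867 = 0.9013 → 90.13%.

90.1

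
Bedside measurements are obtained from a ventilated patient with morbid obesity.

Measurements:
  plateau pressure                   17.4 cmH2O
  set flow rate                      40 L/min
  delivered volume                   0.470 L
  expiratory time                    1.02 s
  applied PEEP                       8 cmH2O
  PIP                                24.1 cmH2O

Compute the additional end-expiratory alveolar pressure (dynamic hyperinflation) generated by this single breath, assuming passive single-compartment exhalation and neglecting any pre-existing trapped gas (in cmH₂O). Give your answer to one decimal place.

1.2

Flow: 40 L/min ÷ 60 = 0.6667 L/s.
R = (PIP − Pplat)/V̇ = (24.1 − 17.4) / 0.6667 = 6.7/0.6667 = 10.049 cmH2O·s/L.
C = Vt/(Pplat − PEEP) = 470.0 / (17.4 − 8) = 470.0/9.4 = 50.0 mL/cmH2O.
τ = R × C = 10.049 × 0.05 L/cmH2O = 0.5025 s.
Fraction remaining = e^(−Te/τ) = e^(−1.02/0.5025) = 0.1314; trapped volume = 470.0 × 0.1314 = 61.758 mL.
Additional alveolar pressure from trapping ≈ V_trapped / C = 61.758 / 50.0 = 1.235 cmH2O.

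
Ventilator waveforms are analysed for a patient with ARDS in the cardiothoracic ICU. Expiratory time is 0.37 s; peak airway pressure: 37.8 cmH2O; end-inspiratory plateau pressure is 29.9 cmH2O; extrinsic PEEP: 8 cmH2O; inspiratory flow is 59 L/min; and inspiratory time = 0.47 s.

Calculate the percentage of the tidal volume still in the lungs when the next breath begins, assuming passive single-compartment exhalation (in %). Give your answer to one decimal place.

Flow: 59 L/min ÷ 60 = 0.9833 L/s.
Vt = flow × Ti = 0.9833 L/s × 0.47 s × 1000 mL/L = 462.15 mL.
R = (PIP − Pplat)/V̇ = (37.8 − 29.9) / 0.9833 = 7.9/0.9833 = 8.034 cmH2O·s/L.
C = Vt/(Pplat − PEEP) = 462.15 / (29.9 − 8) = 462.15/21.9 = 21.103 mL/cmH2O.
τ = R × C = 8.034 × 0.0211 L/cmH2O = 0.1695 s.
Fraction remaining at end-expiration = e^(−Te/τ) = e^(−0.37/0.1695) = 0.1127 → 11.27%.

11.3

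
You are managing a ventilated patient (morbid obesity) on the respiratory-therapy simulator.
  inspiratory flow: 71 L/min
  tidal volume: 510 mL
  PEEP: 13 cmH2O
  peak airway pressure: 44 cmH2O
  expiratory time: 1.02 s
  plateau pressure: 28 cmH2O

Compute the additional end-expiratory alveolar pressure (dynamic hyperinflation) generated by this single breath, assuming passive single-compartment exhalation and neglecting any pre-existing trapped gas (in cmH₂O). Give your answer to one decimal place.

1.6

Flow: 71 L/min ÷ 60 = 1.1833 L/s.
R = (PIP − Pplat)/V̇ = (44 − 28) / 1.1833 = 16.0/1.1833 = 13.522 cmH2O·s/L.
C = Vt/(Pplat − PEEP) = 510.0 / (28 − 13) = 510.0/15.0 = 34.0 mL/cmH2O.
τ = R × C = 13.522 × 0.034 L/cmH2O = 0.4597 s.
Fraction remaining = e^(−Te/τ) = e^(−1.02/0.4597) = 0.1087; trapped volume = 510.0 × 0.1087 = 55.437 mL.
Additional alveolar pressure from trapping ≈ V_trapped / C = 55.437 / 34.0 = 1.631 cmH2O.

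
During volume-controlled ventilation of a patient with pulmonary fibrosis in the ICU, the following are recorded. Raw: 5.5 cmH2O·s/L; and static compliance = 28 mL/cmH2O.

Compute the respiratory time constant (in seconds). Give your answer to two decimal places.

τ = R × C = 5.5 × 28 mL/cmH2O = 5.5 × 0.028 L/cmH2O = 0.154 s.

0.15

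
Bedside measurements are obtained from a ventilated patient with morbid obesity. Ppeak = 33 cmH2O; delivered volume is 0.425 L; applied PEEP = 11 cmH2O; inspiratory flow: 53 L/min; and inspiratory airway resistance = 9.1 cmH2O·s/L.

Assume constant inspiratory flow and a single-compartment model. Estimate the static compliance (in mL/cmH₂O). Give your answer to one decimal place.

30.4

Flow: 53 L/min ÷ 60 = 0.8833 L/s.
Equation of motion (constant flow): PIP = Vt/C + R·V̇ + PEEP.
Vt/C = PIP − R·V̇ − PEEP = 33 − 9.1×0.8833 − 11 = 33 − 8.038 − 11 = 13.962 cmH2O.
C = Vt / 13.962 = 425 / 13.962 = 30.44 mL/cmH2O.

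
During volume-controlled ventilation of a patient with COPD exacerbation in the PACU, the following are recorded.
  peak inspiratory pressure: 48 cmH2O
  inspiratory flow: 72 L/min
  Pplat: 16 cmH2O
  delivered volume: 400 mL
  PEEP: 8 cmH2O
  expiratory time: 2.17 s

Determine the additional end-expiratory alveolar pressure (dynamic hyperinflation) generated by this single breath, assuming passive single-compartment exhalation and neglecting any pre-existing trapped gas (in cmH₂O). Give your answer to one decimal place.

1.6

Flow: 72 L/min ÷ 60 = 1.2 L/s.
R = (PIP − Pplat)/V̇ = (48 − 16) / 1.2 = 32.0/1.2 = 26.667 cmH2O·s/L.
C = Vt/(Pplat − PEEP) = 400.0 / (16 − 8) = 400.0/8.0 = 50.0 mL/cmH2O.
τ = R × C = 26.667 × 0.05 L/cmH2O = 1.333 s.
Fraction remaining = e^(−Te/τ) = e^(−2.17/1.333) = 0.1963; trapped volume = 400.0 × 0.1963 = 78.52 mL.
Additional alveolar pressure from trapping ≈ V_trapped / C = 78.52 / 50.0 = 1.57 cmH2O.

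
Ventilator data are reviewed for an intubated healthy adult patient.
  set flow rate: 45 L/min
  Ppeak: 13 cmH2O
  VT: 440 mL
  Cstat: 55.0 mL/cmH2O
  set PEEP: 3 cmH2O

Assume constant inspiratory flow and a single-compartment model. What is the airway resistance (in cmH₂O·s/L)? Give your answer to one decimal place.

Flow: 45 L/min ÷ 60 = 0.75 L/s.
Equation of motion (constant flow): PIP = Vt/C + R·V̇ + PEEP.
R·V̇ = PIP − Vt/C − PEEP = 13 − 440/55.0 − 3 = 13 − 8.0 − 3 = 2.0 cmH2O.
R = 2.0 / 0.75 = 2.667 cmH2O·s/L.

2.7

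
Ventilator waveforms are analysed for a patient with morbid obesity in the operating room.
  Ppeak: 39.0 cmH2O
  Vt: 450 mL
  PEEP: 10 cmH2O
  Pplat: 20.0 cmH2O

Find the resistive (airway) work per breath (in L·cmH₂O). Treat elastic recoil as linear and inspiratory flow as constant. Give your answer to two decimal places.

With constant inspiratory flow the resistive pressure is constant at PIP − Pplat = 39.0 − 20.0 = 19.0 cmH2O, so resistive work = 19.0 × 0.450 = 8.55 L·cmH2O.

8.55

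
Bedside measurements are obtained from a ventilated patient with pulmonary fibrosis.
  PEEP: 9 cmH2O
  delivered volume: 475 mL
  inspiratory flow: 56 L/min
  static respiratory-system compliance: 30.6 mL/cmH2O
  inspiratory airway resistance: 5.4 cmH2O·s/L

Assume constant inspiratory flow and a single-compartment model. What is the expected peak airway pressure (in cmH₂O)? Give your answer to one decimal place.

Flow: 56 L/min ÷ 60 = 0.9333 L/s.
Equation of motion (constant flow): PIP = Vt/C + R·V̇ + PEEP.
PIP = 475/30.6 + 5.4×0.9333 + 9 = 15.523 + 5.04 + 9 = 29.563 cmH2O.

29.6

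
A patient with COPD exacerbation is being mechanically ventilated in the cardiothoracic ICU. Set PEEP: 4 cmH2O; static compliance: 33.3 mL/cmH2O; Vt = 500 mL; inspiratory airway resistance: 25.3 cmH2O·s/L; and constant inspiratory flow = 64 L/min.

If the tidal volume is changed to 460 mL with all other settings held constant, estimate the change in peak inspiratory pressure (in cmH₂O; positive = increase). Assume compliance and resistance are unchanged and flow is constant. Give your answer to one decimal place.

-1.2

PIP = Vt/C + R·V̇ + PEEP (constant-flow equation of motion).
Only the elastic term changes: ΔPIP = ΔVt / C = (460 − 500) / 33.3 = -1.201 cmH2O.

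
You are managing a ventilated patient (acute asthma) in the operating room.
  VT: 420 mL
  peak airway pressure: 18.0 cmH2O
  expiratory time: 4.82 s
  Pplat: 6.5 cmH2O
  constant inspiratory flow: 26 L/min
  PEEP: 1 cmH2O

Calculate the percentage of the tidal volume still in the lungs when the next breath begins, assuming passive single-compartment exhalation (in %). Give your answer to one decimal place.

9.3

Flow: 26 L/min ÷ 60 = 0.4333 L/s.
R = (PIP − Pplat)/V̇ = (18.0 − 6.5) / 0.4333 = 11.5/0.4333 = 26.541 cmH2O·s/L.
C = Vt/(Pplat − PEEP) = 420.0 / (6.5 − 1) = 420.0/5.5 = 76.364 mL/cmH2O.
τ = R × C = 26.541 × 0.07636 L/cmH2O = 2.027 s.
Fraction remaining at end-expiration = e^(−Te/τ) = e^(−4.82/2.027) = 0.09275 → 9.275%.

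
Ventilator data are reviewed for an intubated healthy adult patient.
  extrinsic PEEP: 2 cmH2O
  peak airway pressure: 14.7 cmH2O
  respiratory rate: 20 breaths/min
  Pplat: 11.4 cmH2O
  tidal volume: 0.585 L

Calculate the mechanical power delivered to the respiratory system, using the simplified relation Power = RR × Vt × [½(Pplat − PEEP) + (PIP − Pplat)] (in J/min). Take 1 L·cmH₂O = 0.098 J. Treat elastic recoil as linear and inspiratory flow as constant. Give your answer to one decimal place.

Per-breath work = Vt × [½(Pplat−PEEP) + (PIP−Pplat)] = 0.585 × [0.5×9.4 + 3.3] = 0.585 × 8.0 = 4.68 L·cmH2O.
Power = 20 × 4.68 = 93.6 L·cmH2O/min.
× 0.098 J/(L·cmH2O) → 9.173 J/min.

9.2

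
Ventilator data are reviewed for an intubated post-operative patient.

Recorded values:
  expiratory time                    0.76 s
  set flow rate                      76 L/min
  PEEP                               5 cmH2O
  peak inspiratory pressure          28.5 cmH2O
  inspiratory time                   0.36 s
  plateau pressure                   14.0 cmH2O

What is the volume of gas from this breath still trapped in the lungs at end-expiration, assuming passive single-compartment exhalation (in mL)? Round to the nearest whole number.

123

Flow: 76 L/min ÷ 60 = 1.2667 L/s.
Vt = flow × Ti = 1.2667 L/s × 0.36 s × 1000 mL/L = 456.01 mL.
R = (PIP − Pplat)/V̇ = (28.5 − 14.0) / 1.2667 = 14.5/1.2667 = 11.447 cmH2O·s/L.
C = Vt/(Pplat − PEEP) = 456.01 / (14.0 − 5) = 456.01/9.0 = 50.668 mL/cmH2O.
τ = R × C = 11.447 × 0.05067 L/cmH2O = 0.58 s.
Fraction remaining = e^(−Te/τ) = e^(−0.76/0.58) = 0.2697.
Trapped volume = 456.01 × 0.2697 = 122.99 mL.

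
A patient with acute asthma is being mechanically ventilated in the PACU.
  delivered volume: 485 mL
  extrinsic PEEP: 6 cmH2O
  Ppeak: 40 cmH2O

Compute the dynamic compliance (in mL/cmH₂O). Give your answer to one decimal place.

14.3

Dynamic compliance = Vt / (PIP − PEEP) = 485 / (40 − 6) = 485 / 34.0 = 14.265 mL/cmH2O.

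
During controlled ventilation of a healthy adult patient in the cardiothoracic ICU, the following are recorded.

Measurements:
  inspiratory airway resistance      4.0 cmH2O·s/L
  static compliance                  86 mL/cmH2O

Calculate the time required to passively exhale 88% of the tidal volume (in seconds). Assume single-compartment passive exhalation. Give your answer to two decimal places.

0.73

τ = R × C = 4.0 × 86 mL/cmH2O = 4.0 × 0.086 L/cmH2O = 0.344 s.
Exhaled fraction f = 1 − e^(−t/τ) → t = −τ·ln(1 − f) = −0.344·ln(0.12) = 0.7294 s.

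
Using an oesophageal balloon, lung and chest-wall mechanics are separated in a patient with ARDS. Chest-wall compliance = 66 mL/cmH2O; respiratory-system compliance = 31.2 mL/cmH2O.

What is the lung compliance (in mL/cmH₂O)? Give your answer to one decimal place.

1/CL = 1/Crs − 1/Ccw.
1/CL = 1/31.2 − 1/66 = 0.0169.
CL = 59.172 mL/cmH2O.

59.2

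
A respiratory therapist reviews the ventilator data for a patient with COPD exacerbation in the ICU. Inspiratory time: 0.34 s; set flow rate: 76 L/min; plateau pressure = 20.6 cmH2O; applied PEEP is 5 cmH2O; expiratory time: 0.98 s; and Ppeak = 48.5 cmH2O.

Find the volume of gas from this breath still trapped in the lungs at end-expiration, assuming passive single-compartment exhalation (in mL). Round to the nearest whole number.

86

Flow: 76 L/min ÷ 60 = 1.2667 L/s.
Vt = flow × Ti = 1.2667 L/s × 0.34 s × 1000 mL/L = 430.68 mL.
R = (PIP − Pplat)/V̇ = (48.5 − 20.6) / 1.2667 = 27.9/1.2667 = 22.026 cmH2O·s/L.
C = Vt/(Pplat − PEEP) = 430.68 / (20.6 − 5) = 430.68/15.6 = 27.608 mL/cmH2O.
τ = R × C = 22.026 × 0.02761 L/cmH2O = 0.6081 s.
Fraction remaining = e^(−Te/τ) = e^(−0.98/0.6081) = 0.1996.
Trapped volume = 430.68 × 0.1996 = 85.964 mL.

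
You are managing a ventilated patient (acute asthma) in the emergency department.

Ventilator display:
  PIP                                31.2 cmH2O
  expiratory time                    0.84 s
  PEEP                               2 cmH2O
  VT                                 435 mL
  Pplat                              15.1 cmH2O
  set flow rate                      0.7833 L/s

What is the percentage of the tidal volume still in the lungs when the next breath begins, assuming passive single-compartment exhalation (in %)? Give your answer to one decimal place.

R = (PIP − Pplat)/V̇ = (31.2 − 15.1) / 0.7833 = 16.1/0.7833 = 20.554 cmH2O·s/L.
C = Vt/(Pplat − PEEP) = 435.0 / (15.1 − 2) = 435.0/13.1 = 33.206 mL/cmH2O.
τ = R × C = 20.554 × 0.03321 L/cmH2O = 0.6826 s.
Fraction remaining at end-expiration = e^(−Te/τ) = e^(−0.84/0.6826) = 0.2921 → 29.21%.

29.2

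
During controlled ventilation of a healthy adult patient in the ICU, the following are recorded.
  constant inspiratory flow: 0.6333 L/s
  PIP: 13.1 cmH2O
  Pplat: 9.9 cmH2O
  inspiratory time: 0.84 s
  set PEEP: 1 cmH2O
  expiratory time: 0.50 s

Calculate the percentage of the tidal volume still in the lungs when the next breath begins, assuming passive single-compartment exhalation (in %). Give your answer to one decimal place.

Vt = flow × Ti = 0.6333 L/s × 0.84 s × 1000 mL/L = 531.97 mL.
R = (PIP − Pplat)/V̇ = (13.1 − 9.9) / 0.6333 = 3.2/0.6333 = 5.053 cmH2O·s/L.
C = Vt/(Pplat − PEEP) = 531.97 / (9.9 − 1) = 531.97/8.9 = 59.772 mL/cmH2O.
τ = R × C = 5.053 × 0.05977 L/cmH2O = 0.302 s.
Fraction remaining at end-expiration = e^(−Te/τ) = e^(−0.50/0.302) = 0.191 → 19.1%.

19.1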